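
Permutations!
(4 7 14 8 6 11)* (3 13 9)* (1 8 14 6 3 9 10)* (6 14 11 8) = [0, 6, 2, 13, 7, 5, 8, 14, 3, 9, 1, 4, 12, 10, 11] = (1 6 8 3 13 10)(4 7 14 11)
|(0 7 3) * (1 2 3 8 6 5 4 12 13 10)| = 12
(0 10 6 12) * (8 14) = (0 10 6 12)(8 14) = [10, 1, 2, 3, 4, 5, 12, 7, 14, 9, 6, 11, 0, 13, 8]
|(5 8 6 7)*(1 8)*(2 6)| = 6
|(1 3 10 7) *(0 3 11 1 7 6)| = |(0 3 10 6)(1 11)| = 4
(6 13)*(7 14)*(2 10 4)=[0, 1, 10, 3, 2, 5, 13, 14, 8, 9, 4, 11, 12, 6, 7]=(2 10 4)(6 13)(7 14)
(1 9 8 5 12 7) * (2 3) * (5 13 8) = (1 9 5 12 7)(2 3)(8 13) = [0, 9, 3, 2, 4, 12, 6, 1, 13, 5, 10, 11, 7, 8]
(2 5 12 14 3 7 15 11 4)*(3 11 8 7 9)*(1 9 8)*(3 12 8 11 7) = (1 9 12 14 7 15)(2 5 8 3 11 4) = [0, 9, 5, 11, 2, 8, 6, 15, 3, 12, 10, 4, 14, 13, 7, 1]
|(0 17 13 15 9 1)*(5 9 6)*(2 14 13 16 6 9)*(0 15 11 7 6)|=|(0 17 16)(1 15 9)(2 14 13 11 7 6 5)|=21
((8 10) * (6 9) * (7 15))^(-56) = ((6 9)(7 15)(8 10))^(-56) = (15)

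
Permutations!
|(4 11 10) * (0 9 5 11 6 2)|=|(0 9 5 11 10 4 6 2)|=8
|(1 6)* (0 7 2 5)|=4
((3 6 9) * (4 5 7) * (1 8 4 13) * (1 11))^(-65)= (1 13 5 8 11 7 4)(3 6 9)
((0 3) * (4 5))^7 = ((0 3)(4 5))^7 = (0 3)(4 5)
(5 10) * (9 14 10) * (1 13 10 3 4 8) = [0, 13, 2, 4, 8, 9, 6, 7, 1, 14, 5, 11, 12, 10, 3] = (1 13 10 5 9 14 3 4 8)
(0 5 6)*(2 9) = [5, 1, 9, 3, 4, 6, 0, 7, 8, 2] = (0 5 6)(2 9)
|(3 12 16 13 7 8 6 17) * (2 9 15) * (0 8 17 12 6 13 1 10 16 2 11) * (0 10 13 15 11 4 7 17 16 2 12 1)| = |(0 8 15 4 7 16)(1 13 17 3 6)(2 9 11 10)| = 60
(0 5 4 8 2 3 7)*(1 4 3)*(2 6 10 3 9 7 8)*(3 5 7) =[7, 4, 1, 8, 2, 9, 10, 0, 6, 3, 5] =(0 7)(1 4 2)(3 8 6 10 5 9)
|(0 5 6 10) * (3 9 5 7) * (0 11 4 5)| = 20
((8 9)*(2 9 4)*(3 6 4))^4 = ((2 9 8 3 6 4))^4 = (2 6 8)(3 9 4)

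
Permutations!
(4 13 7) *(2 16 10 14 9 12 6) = (2 16 10 14 9 12 6)(4 13 7) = [0, 1, 16, 3, 13, 5, 2, 4, 8, 12, 14, 11, 6, 7, 9, 15, 10]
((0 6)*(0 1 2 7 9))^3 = (0 2)(1 9)(6 7)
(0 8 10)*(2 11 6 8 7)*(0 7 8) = (0 8 10 7 2 11 6) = [8, 1, 11, 3, 4, 5, 0, 2, 10, 9, 7, 6]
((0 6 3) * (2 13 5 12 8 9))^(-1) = ((0 6 3)(2 13 5 12 8 9))^(-1) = (0 3 6)(2 9 8 12 5 13)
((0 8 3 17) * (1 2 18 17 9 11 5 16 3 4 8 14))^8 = ((0 14 1 2 18 17)(3 9 11 5 16)(4 8))^8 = (0 1 18)(2 17 14)(3 5 9 16 11)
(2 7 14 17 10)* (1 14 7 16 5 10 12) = [0, 14, 16, 3, 4, 10, 6, 7, 8, 9, 2, 11, 1, 13, 17, 15, 5, 12] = (1 14 17 12)(2 16 5 10)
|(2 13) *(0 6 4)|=6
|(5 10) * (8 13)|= 2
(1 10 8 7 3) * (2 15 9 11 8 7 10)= (1 2 15 9 11 8 10 7 3)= [0, 2, 15, 1, 4, 5, 6, 3, 10, 11, 7, 8, 12, 13, 14, 9]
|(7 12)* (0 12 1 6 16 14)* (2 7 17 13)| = |(0 12 17 13 2 7 1 6 16 14)| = 10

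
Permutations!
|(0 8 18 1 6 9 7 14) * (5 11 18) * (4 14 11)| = 30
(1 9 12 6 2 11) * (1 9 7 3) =(1 7 3)(2 11 9 12 6) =[0, 7, 11, 1, 4, 5, 2, 3, 8, 12, 10, 9, 6]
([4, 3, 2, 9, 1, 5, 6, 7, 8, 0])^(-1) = [9, 4, 2, 1, 0, 5, 6, 7, 8, 3]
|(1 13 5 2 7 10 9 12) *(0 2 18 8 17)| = |(0 2 7 10 9 12 1 13 5 18 8 17)| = 12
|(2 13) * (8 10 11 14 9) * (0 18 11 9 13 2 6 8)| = |(0 18 11 14 13 6 8 10 9)| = 9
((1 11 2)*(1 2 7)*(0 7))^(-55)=((0 7 1 11))^(-55)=(0 7 1 11)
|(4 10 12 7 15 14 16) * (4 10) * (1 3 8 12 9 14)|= 12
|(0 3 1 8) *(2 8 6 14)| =|(0 3 1 6 14 2 8)| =7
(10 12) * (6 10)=(6 10 12)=[0, 1, 2, 3, 4, 5, 10, 7, 8, 9, 12, 11, 6]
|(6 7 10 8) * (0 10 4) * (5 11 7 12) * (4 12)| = |(0 10 8 6 4)(5 11 7 12)| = 20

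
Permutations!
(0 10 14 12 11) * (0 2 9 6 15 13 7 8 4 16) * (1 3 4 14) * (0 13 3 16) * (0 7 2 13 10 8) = (0 8 14 12 11 13 2 9 6 15 3 4 7)(1 16 10) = [8, 16, 9, 4, 7, 5, 15, 0, 14, 6, 1, 13, 11, 2, 12, 3, 10]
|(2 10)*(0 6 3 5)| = |(0 6 3 5)(2 10)| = 4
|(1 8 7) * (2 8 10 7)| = |(1 10 7)(2 8)| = 6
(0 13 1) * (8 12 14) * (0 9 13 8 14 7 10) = (14)(0 8 12 7 10)(1 9 13) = [8, 9, 2, 3, 4, 5, 6, 10, 12, 13, 0, 11, 7, 1, 14]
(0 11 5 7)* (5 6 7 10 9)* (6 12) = [11, 1, 2, 3, 4, 10, 7, 0, 8, 5, 9, 12, 6] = (0 11 12 6 7)(5 10 9)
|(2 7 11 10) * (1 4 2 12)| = |(1 4 2 7 11 10 12)| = 7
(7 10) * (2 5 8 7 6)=[0, 1, 5, 3, 4, 8, 2, 10, 7, 9, 6]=(2 5 8 7 10 6)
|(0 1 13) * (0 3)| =4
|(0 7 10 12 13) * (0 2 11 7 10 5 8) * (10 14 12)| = |(0 14 12 13 2 11 7 5 8)| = 9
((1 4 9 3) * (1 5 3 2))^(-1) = ((1 4 9 2)(3 5))^(-1) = (1 2 9 4)(3 5)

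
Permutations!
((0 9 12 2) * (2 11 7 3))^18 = ((0 9 12 11 7 3 2))^18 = (0 7 9 3 12 2 11)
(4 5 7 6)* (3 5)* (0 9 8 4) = [9, 1, 2, 5, 3, 7, 0, 6, 4, 8] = (0 9 8 4 3 5 7 6)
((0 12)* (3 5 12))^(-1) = (0 12 5 3)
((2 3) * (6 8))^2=((2 3)(6 8))^2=(8)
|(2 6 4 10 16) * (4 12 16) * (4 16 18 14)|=|(2 6 12 18 14 4 10 16)|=8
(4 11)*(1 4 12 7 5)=(1 4 11 12 7 5)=[0, 4, 2, 3, 11, 1, 6, 5, 8, 9, 10, 12, 7]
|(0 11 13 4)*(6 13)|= |(0 11 6 13 4)|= 5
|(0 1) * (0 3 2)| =4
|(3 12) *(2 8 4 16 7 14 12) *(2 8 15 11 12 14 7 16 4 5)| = 7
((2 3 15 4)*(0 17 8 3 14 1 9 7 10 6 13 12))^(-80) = ((0 17 8 3 15 4 2 14 1 9 7 10 6 13 12))^(-80) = (0 7 4)(1 3 13)(2 17 10)(6 14 8)(9 15 12)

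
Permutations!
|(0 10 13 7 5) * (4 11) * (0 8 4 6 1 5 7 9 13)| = 6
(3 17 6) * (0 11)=[11, 1, 2, 17, 4, 5, 3, 7, 8, 9, 10, 0, 12, 13, 14, 15, 16, 6]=(0 11)(3 17 6)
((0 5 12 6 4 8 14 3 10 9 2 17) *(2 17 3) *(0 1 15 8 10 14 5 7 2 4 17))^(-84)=(17)(0 14)(2 10)(3 9)(4 7)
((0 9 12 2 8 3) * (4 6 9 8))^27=((0 8 3)(2 4 6 9 12))^27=(2 6 12 4 9)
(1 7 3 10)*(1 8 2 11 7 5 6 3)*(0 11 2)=(0 11 7 1 5 6 3 10 8)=[11, 5, 2, 10, 4, 6, 3, 1, 0, 9, 8, 7]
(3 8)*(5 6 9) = (3 8)(5 6 9) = [0, 1, 2, 8, 4, 6, 9, 7, 3, 5]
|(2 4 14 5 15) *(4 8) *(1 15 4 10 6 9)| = |(1 15 2 8 10 6 9)(4 14 5)| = 21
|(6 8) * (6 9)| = |(6 8 9)| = 3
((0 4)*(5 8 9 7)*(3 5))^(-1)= ((0 4)(3 5 8 9 7))^(-1)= (0 4)(3 7 9 8 5)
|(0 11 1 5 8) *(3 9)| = 10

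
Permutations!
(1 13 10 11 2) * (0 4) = [4, 13, 1, 3, 0, 5, 6, 7, 8, 9, 11, 2, 12, 10] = (0 4)(1 13 10 11 2)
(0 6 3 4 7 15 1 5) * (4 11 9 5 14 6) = (0 4 7 15 1 14 6 3 11 9 5) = [4, 14, 2, 11, 7, 0, 3, 15, 8, 5, 10, 9, 12, 13, 6, 1]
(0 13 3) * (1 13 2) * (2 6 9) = (0 6 9 2 1 13 3) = [6, 13, 1, 0, 4, 5, 9, 7, 8, 2, 10, 11, 12, 3]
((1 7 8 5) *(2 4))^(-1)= ((1 7 8 5)(2 4))^(-1)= (1 5 8 7)(2 4)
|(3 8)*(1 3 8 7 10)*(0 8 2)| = 12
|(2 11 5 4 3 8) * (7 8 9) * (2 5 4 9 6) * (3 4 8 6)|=|(2 11 8 5 9 7 6)|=7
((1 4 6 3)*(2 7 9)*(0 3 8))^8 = ((0 3 1 4 6 8)(2 7 9))^8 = (0 1 6)(2 9 7)(3 4 8)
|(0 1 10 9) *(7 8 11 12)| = |(0 1 10 9)(7 8 11 12)| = 4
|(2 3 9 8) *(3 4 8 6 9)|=6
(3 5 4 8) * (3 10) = [0, 1, 2, 5, 8, 4, 6, 7, 10, 9, 3] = (3 5 4 8 10)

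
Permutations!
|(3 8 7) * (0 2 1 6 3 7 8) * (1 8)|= |(0 2 8 1 6 3)|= 6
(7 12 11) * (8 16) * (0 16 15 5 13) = (0 16 8 15 5 13)(7 12 11) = [16, 1, 2, 3, 4, 13, 6, 12, 15, 9, 10, 7, 11, 0, 14, 5, 8]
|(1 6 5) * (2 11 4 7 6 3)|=|(1 3 2 11 4 7 6 5)|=8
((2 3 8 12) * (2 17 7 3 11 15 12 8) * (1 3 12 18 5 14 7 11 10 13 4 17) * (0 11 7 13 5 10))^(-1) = ((0 11 15 18 10 5 14 13 4 17 7 12 1 3 2))^(-1) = (0 2 3 1 12 7 17 4 13 14 5 10 18 15 11)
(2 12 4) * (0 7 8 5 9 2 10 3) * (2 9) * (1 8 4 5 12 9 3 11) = (0 7 4 10 11 1 8 12 5 2 9 3) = [7, 8, 9, 0, 10, 2, 6, 4, 12, 3, 11, 1, 5]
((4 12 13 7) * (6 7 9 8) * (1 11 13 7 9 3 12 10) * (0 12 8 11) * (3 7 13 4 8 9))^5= (0 6 10 7 11 12 3 1 8 4 13 9)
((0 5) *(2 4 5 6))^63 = ((0 6 2 4 5))^63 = (0 4 6 5 2)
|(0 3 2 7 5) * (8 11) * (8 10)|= 15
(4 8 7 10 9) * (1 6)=(1 6)(4 8 7 10 9)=[0, 6, 2, 3, 8, 5, 1, 10, 7, 4, 9]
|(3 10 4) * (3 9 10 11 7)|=3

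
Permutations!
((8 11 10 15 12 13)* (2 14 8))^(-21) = ((2 14 8 11 10 15 12 13))^(-21) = (2 11 12 14 10 13 8 15)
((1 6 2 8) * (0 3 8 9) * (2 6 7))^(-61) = (0 8 7 9 3 1 2)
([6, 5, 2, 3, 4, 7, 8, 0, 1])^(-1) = [7, 8, 2, 3, 4, 1, 0, 5, 6]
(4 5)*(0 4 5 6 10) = (0 4 6 10) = [4, 1, 2, 3, 6, 5, 10, 7, 8, 9, 0]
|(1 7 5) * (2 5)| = 4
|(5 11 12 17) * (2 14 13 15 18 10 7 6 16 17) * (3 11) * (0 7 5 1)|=|(0 7 6 16 17 1)(2 14 13 15 18 10 5 3 11 12)|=30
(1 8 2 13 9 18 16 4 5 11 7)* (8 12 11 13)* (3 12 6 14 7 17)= (1 6 14 7)(2 8)(3 12 11 17)(4 5 13 9 18 16)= [0, 6, 8, 12, 5, 13, 14, 1, 2, 18, 10, 17, 11, 9, 7, 15, 4, 3, 16]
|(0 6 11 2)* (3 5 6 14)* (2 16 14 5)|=8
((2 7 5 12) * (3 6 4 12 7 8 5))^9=(2 8 5 7 3 6 4 12)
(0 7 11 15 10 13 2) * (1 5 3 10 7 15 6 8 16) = (0 15 7 11 6 8 16 1 5 3 10 13 2) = [15, 5, 0, 10, 4, 3, 8, 11, 16, 9, 13, 6, 12, 2, 14, 7, 1]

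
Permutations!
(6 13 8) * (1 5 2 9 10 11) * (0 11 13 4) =(0 11 1 5 2 9 10 13 8 6 4) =[11, 5, 9, 3, 0, 2, 4, 7, 6, 10, 13, 1, 12, 8]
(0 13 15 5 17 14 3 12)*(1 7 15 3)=[13, 7, 2, 12, 4, 17, 6, 15, 8, 9, 10, 11, 0, 3, 1, 5, 16, 14]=(0 13 3 12)(1 7 15 5 17 14)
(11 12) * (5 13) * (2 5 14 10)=(2 5 13 14 10)(11 12)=[0, 1, 5, 3, 4, 13, 6, 7, 8, 9, 2, 12, 11, 14, 10]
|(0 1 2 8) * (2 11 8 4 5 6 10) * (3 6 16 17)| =8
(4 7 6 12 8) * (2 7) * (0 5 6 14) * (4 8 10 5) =[4, 1, 7, 3, 2, 6, 12, 14, 8, 9, 5, 11, 10, 13, 0] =(0 4 2 7 14)(5 6 12 10)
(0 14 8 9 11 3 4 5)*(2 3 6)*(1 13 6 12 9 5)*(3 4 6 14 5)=(0 5)(1 13 14 8 3 6 2 4)(9 11 12)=[5, 13, 4, 6, 1, 0, 2, 7, 3, 11, 10, 12, 9, 14, 8]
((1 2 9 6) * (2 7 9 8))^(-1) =((1 7 9 6)(2 8))^(-1) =(1 6 9 7)(2 8)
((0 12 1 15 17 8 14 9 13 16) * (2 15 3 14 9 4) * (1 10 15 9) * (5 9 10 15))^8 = ((0 12 15 17 8 1 3 14 4 2 10 5 9 13 16))^8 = (0 4 12 2 15 10 17 5 8 9 1 13 3 16 14)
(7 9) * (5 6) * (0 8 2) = (0 8 2)(5 6)(7 9) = [8, 1, 0, 3, 4, 6, 5, 9, 2, 7]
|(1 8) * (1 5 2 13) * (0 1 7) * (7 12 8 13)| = |(0 1 13 12 8 5 2 7)| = 8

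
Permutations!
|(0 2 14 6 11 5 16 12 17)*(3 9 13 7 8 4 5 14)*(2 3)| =33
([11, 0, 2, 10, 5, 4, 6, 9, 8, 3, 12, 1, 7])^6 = (3 10 12 7 9)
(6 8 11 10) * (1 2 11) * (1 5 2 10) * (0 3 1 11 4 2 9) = (11)(0 3 1 10 6 8 5 9)(2 4) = [3, 10, 4, 1, 2, 9, 8, 7, 5, 0, 6, 11]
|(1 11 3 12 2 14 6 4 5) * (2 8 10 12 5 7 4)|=12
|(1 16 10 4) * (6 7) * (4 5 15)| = 6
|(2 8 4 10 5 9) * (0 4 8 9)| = 4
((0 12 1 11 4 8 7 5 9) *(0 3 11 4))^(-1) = (0 11 3 9 5 7 8 4 1 12)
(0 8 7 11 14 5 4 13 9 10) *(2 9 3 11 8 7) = (0 7 8 2 9 10)(3 11 14 5 4 13) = [7, 1, 9, 11, 13, 4, 6, 8, 2, 10, 0, 14, 12, 3, 5]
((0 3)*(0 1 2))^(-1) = ((0 3 1 2))^(-1) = (0 2 1 3)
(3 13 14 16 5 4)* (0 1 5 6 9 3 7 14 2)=(0 1 5 4 7 14 16 6 9 3 13 2)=[1, 5, 0, 13, 7, 4, 9, 14, 8, 3, 10, 11, 12, 2, 16, 15, 6]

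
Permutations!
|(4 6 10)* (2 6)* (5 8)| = |(2 6 10 4)(5 8)| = 4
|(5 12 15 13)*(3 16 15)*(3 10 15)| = |(3 16)(5 12 10 15 13)| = 10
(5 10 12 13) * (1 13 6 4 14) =(1 13 5 10 12 6 4 14) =[0, 13, 2, 3, 14, 10, 4, 7, 8, 9, 12, 11, 6, 5, 1]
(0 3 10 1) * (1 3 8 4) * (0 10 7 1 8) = (1 10 3 7)(4 8) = [0, 10, 2, 7, 8, 5, 6, 1, 4, 9, 3]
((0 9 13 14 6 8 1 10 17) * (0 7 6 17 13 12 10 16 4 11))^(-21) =((0 9 12 10 13 14 17 7 6 8 1 16 4 11))^(-21) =(0 7)(1 10)(4 14)(6 9)(8 12)(11 17)(13 16)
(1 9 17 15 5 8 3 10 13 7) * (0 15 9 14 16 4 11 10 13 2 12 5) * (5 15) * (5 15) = (0 15)(1 14 16 4 11 10 2 12 5 8 3 13 7)(9 17) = [15, 14, 12, 13, 11, 8, 6, 1, 3, 17, 2, 10, 5, 7, 16, 0, 4, 9]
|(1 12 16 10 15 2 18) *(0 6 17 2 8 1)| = |(0 6 17 2 18)(1 12 16 10 15 8)| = 30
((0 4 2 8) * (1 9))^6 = (9)(0 2)(4 8)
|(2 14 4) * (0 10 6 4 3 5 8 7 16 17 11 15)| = |(0 10 6 4 2 14 3 5 8 7 16 17 11 15)| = 14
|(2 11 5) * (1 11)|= 4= |(1 11 5 2)|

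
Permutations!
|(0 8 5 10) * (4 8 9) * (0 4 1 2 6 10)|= |(0 9 1 2 6 10 4 8 5)|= 9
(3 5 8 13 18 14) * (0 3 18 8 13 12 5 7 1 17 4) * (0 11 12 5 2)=(0 3 7 1 17 4 11 12 2)(5 13 8)(14 18)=[3, 17, 0, 7, 11, 13, 6, 1, 5, 9, 10, 12, 2, 8, 18, 15, 16, 4, 14]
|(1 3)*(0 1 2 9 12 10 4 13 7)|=|(0 1 3 2 9 12 10 4 13 7)|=10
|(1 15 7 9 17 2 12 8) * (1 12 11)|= 14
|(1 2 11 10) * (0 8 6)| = |(0 8 6)(1 2 11 10)| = 12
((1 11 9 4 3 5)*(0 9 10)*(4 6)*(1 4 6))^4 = (0 10 11 1 9)(3 5 4)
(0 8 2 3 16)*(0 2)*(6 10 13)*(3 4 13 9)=[8, 1, 4, 16, 13, 5, 10, 7, 0, 3, 9, 11, 12, 6, 14, 15, 2]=(0 8)(2 4 13 6 10 9 3 16)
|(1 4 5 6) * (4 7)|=|(1 7 4 5 6)|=5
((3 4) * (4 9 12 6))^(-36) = (3 4 6 12 9)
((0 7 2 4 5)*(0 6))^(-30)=((0 7 2 4 5 6))^(-30)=(7)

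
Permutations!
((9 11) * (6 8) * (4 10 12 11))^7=(4 12 9 10 11)(6 8)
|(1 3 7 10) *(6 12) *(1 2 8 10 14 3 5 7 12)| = |(1 5 7 14 3 12 6)(2 8 10)| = 21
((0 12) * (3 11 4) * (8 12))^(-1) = (0 12 8)(3 4 11)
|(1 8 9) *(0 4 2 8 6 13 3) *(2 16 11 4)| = 24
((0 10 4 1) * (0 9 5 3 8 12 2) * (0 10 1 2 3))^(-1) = (0 5 9 1)(2 4 10)(3 12 8)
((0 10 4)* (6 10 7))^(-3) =(0 6 4 7 10) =((0 7 6 10 4))^(-3)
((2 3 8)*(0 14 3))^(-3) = ((0 14 3 8 2))^(-3) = (0 3 2 14 8)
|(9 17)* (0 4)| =2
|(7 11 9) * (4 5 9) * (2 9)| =|(2 9 7 11 4 5)| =6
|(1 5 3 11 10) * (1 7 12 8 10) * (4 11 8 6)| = |(1 5 3 8 10 7 12 6 4 11)| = 10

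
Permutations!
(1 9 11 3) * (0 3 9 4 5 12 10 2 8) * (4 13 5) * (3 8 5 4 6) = (0 8)(1 13 4 6 3)(2 5 12 10)(9 11) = [8, 13, 5, 1, 6, 12, 3, 7, 0, 11, 2, 9, 10, 4]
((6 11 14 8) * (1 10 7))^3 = (6 8 14 11)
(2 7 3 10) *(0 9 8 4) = (0 9 8 4)(2 7 3 10) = [9, 1, 7, 10, 0, 5, 6, 3, 4, 8, 2]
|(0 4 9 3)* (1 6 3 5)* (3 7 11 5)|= |(0 4 9 3)(1 6 7 11 5)|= 20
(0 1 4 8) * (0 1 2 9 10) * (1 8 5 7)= (0 2 9 10)(1 4 5 7)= [2, 4, 9, 3, 5, 7, 6, 1, 8, 10, 0]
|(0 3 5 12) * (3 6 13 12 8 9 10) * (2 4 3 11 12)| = 12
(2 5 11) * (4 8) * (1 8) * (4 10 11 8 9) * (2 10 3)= (1 9 4)(2 5 8 3)(10 11)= [0, 9, 5, 2, 1, 8, 6, 7, 3, 4, 11, 10]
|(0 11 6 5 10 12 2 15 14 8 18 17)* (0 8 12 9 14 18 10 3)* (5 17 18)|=13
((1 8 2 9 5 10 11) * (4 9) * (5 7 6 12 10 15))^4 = (15)(1 9 10 2 6)(4 12 8 7 11)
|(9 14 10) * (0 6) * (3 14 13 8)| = |(0 6)(3 14 10 9 13 8)| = 6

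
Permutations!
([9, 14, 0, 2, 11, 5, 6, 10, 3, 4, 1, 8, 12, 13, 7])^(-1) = [2, 10, 3, 8, 9, 5, 6, 14, 11, 0, 7, 4, 12, 13, 1]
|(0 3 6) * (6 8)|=4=|(0 3 8 6)|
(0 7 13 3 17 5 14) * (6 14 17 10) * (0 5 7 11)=(0 11)(3 10 6 14 5 17 7 13)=[11, 1, 2, 10, 4, 17, 14, 13, 8, 9, 6, 0, 12, 3, 5, 15, 16, 7]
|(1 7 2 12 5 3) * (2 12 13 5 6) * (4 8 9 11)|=8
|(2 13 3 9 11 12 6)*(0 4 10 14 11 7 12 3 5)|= 13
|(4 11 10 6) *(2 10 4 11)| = 5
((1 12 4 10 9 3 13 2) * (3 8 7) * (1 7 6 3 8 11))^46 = ((1 12 4 10 9 11)(2 7 8 6 3 13))^46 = (1 9 4)(2 3 8)(6 7 13)(10 12 11)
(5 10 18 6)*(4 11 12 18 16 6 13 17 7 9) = (4 11 12 18 13 17 7 9)(5 10 16 6) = [0, 1, 2, 3, 11, 10, 5, 9, 8, 4, 16, 12, 18, 17, 14, 15, 6, 7, 13]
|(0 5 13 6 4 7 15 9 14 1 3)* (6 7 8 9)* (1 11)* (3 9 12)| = |(0 5 13 7 15 6 4 8 12 3)(1 9 14 11)| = 20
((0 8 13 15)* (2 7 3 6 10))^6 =((0 8 13 15)(2 7 3 6 10))^6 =(0 13)(2 7 3 6 10)(8 15)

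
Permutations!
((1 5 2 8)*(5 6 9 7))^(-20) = (1 6 9 7 5 2 8)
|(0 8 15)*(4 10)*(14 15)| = 4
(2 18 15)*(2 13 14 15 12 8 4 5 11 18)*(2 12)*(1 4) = [0, 4, 12, 3, 5, 11, 6, 7, 1, 9, 10, 18, 8, 14, 15, 13, 16, 17, 2] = (1 4 5 11 18 2 12 8)(13 14 15)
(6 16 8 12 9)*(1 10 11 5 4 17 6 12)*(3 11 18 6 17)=[0, 10, 2, 11, 3, 4, 16, 7, 1, 12, 18, 5, 9, 13, 14, 15, 8, 17, 6]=(1 10 18 6 16 8)(3 11 5 4)(9 12)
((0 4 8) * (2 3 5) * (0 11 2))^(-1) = ((0 4 8 11 2 3 5))^(-1) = (0 5 3 2 11 8 4)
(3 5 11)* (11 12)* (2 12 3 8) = (2 12 11 8)(3 5) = [0, 1, 12, 5, 4, 3, 6, 7, 2, 9, 10, 8, 11]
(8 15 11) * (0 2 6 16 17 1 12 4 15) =(0 2 6 16 17 1 12 4 15 11 8) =[2, 12, 6, 3, 15, 5, 16, 7, 0, 9, 10, 8, 4, 13, 14, 11, 17, 1]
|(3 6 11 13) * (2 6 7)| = 6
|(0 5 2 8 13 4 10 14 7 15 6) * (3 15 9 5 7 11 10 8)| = |(0 7 9 5 2 3 15 6)(4 8 13)(10 14 11)| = 24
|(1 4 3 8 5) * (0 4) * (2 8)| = 7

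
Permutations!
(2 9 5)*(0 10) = (0 10)(2 9 5) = [10, 1, 9, 3, 4, 2, 6, 7, 8, 5, 0]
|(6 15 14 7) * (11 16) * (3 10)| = 4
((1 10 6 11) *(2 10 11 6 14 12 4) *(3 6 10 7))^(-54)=((1 11)(2 7 3 6 10 14 12 4))^(-54)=(2 3 10 12)(4 7 6 14)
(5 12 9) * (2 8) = (2 8)(5 12 9) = [0, 1, 8, 3, 4, 12, 6, 7, 2, 5, 10, 11, 9]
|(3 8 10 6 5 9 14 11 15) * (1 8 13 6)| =|(1 8 10)(3 13 6 5 9 14 11 15)| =24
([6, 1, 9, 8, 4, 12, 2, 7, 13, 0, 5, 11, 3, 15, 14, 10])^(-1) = [9, 1, 6, 12, 4, 10, 0, 7, 3, 2, 15, 11, 5, 8, 14, 13]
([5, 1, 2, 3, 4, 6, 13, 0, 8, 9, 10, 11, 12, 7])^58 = (0 13 5 7 6)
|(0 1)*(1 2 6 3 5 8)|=|(0 2 6 3 5 8 1)|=7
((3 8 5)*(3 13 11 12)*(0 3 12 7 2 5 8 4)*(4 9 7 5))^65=((0 3 9 7 2 4)(5 13 11))^65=(0 4 2 7 9 3)(5 11 13)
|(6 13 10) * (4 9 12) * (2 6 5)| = |(2 6 13 10 5)(4 9 12)| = 15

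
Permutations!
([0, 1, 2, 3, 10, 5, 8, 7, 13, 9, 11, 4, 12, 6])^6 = (13)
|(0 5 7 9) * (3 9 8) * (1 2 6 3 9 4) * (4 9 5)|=|(0 4 1 2 6 3 9)(5 7 8)|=21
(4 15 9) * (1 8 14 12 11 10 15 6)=[0, 8, 2, 3, 6, 5, 1, 7, 14, 4, 15, 10, 11, 13, 12, 9]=(1 8 14 12 11 10 15 9 4 6)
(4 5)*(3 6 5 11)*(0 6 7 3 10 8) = (0 6 5 4 11 10 8)(3 7) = [6, 1, 2, 7, 11, 4, 5, 3, 0, 9, 8, 10]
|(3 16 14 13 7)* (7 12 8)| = |(3 16 14 13 12 8 7)| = 7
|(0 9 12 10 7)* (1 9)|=|(0 1 9 12 10 7)|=6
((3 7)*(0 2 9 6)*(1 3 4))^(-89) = ((0 2 9 6)(1 3 7 4))^(-89) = (0 6 9 2)(1 4 7 3)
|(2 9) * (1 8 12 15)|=4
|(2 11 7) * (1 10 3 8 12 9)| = |(1 10 3 8 12 9)(2 11 7)| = 6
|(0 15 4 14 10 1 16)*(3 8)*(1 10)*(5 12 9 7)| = |(0 15 4 14 1 16)(3 8)(5 12 9 7)| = 12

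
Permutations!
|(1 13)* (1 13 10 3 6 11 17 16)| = |(1 10 3 6 11 17 16)| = 7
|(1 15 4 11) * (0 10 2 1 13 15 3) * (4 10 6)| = 10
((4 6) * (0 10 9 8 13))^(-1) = (0 13 8 9 10)(4 6)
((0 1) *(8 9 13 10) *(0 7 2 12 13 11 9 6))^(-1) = (0 6 8 10 13 12 2 7 1)(9 11) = ((0 1 7 2 12 13 10 8 6)(9 11))^(-1)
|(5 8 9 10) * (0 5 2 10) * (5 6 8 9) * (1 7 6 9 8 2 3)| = |(0 9)(1 7 6 2 10 3)(5 8)| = 6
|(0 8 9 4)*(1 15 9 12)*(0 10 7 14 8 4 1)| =21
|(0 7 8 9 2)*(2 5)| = |(0 7 8 9 5 2)| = 6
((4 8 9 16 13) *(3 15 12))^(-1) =((3 15 12)(4 8 9 16 13))^(-1) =(3 12 15)(4 13 16 9 8)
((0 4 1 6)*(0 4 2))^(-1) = ((0 2)(1 6 4))^(-1) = (0 2)(1 4 6)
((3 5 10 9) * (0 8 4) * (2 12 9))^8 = ((0 8 4)(2 12 9 3 5 10))^8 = (0 4 8)(2 9 5)(3 10 12)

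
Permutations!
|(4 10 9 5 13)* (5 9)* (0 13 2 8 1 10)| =15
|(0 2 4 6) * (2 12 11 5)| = 7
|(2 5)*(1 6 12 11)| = |(1 6 12 11)(2 5)| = 4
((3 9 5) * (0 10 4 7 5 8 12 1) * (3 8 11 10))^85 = ((0 3 9 11 10 4 7 5 8 12 1))^85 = (0 8 4 9 1 5 10 3 12 7 11)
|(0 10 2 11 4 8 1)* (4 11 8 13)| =|(0 10 2 8 1)(4 13)| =10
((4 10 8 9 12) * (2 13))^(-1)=((2 13)(4 10 8 9 12))^(-1)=(2 13)(4 12 9 8 10)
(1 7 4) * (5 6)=(1 7 4)(5 6)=[0, 7, 2, 3, 1, 6, 5, 4]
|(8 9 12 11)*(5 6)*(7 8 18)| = |(5 6)(7 8 9 12 11 18)| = 6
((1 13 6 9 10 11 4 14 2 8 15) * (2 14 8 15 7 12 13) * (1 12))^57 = (1 4 9 12)(2 8 10 13)(6 15 7 11) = ((1 2 15 12 13 6 9 10 11 4 8 7))^57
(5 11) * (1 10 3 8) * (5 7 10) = (1 5 11 7 10 3 8) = [0, 5, 2, 8, 4, 11, 6, 10, 1, 9, 3, 7]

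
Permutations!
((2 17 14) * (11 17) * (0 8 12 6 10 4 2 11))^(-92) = ((0 8 12 6 10 4 2)(11 17 14))^(-92) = (0 2 4 10 6 12 8)(11 17 14)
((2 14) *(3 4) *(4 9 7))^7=((2 14)(3 9 7 4))^7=(2 14)(3 4 7 9)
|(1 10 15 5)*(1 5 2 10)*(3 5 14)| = |(2 10 15)(3 5 14)| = 3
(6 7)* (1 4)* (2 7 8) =(1 4)(2 7 6 8) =[0, 4, 7, 3, 1, 5, 8, 6, 2]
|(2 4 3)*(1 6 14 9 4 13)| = 8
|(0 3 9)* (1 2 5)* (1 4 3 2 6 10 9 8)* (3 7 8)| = 10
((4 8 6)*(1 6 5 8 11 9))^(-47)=((1 6 4 11 9)(5 8))^(-47)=(1 11 6 9 4)(5 8)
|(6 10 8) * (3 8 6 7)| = |(3 8 7)(6 10)| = 6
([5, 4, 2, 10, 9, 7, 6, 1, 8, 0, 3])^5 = [9, 7, 2, 10, 1, 0, 6, 5, 8, 4, 3]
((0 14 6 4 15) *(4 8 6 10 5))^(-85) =(0 15 4 5 10 14)(6 8)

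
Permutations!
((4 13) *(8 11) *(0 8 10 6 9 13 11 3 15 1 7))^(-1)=((0 8 3 15 1 7)(4 11 10 6 9 13))^(-1)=(0 7 1 15 3 8)(4 13 9 6 10 11)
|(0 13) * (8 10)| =2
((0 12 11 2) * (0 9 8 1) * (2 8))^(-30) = (12)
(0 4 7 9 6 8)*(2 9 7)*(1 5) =(0 4 2 9 6 8)(1 5) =[4, 5, 9, 3, 2, 1, 8, 7, 0, 6]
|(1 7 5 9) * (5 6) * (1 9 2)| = |(9)(1 7 6 5 2)| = 5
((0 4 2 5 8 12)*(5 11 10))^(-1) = (0 12 8 5 10 11 2 4)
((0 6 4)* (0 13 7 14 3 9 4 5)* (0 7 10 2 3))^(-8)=((0 6 5 7 14)(2 3 9 4 13 10))^(-8)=(0 5 14 6 7)(2 13 9)(3 10 4)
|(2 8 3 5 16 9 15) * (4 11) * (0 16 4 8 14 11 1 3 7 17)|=|(0 16 9 15 2 14 11 8 7 17)(1 3 5 4)|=20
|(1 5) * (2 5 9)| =4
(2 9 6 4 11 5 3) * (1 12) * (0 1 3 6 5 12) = (0 1)(2 9 5 6 4 11 12 3) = [1, 0, 9, 2, 11, 6, 4, 7, 8, 5, 10, 12, 3]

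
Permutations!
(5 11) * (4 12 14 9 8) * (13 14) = (4 12 13 14 9 8)(5 11) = [0, 1, 2, 3, 12, 11, 6, 7, 4, 8, 10, 5, 13, 14, 9]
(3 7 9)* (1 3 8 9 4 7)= (1 3)(4 7)(8 9)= [0, 3, 2, 1, 7, 5, 6, 4, 9, 8]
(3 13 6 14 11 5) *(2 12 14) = (2 12 14 11 5 3 13 6) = [0, 1, 12, 13, 4, 3, 2, 7, 8, 9, 10, 5, 14, 6, 11]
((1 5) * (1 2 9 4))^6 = (1 5 2 9 4) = ((1 5 2 9 4))^6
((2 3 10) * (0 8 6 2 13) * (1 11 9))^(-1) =(0 13 10 3 2 6 8)(1 9 11)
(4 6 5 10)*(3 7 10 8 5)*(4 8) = (3 7 10 8 5 4 6) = [0, 1, 2, 7, 6, 4, 3, 10, 5, 9, 8]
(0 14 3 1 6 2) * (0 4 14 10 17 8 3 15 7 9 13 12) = [10, 6, 4, 1, 14, 5, 2, 9, 3, 13, 17, 11, 0, 12, 15, 7, 16, 8] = (0 10 17 8 3 1 6 2 4 14 15 7 9 13 12)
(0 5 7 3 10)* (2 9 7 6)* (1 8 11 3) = (0 5 6 2 9 7 1 8 11 3 10) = [5, 8, 9, 10, 4, 6, 2, 1, 11, 7, 0, 3]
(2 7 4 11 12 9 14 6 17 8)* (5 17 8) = [0, 1, 7, 3, 11, 17, 8, 4, 2, 14, 10, 12, 9, 13, 6, 15, 16, 5] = (2 7 4 11 12 9 14 6 8)(5 17)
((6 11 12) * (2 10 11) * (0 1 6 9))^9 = ((0 1 6 2 10 11 12 9))^9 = (0 1 6 2 10 11 12 9)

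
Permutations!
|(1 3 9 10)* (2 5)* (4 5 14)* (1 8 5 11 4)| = |(1 3 9 10 8 5 2 14)(4 11)| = 8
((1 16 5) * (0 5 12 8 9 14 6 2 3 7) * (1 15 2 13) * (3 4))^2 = ((0 5 15 2 4 3 7)(1 16 12 8 9 14 6 13))^2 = (0 15 4 7 5 2 3)(1 12 9 6)(8 14 13 16)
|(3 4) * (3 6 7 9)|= 5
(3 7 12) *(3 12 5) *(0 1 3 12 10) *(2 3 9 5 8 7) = (0 1 9 5 12 10)(2 3)(7 8) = [1, 9, 3, 2, 4, 12, 6, 8, 7, 5, 0, 11, 10]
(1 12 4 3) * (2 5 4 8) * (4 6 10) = (1 12 8 2 5 6 10 4 3) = [0, 12, 5, 1, 3, 6, 10, 7, 2, 9, 4, 11, 8]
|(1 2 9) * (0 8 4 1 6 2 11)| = 15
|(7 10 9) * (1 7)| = |(1 7 10 9)| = 4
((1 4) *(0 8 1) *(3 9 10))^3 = (10)(0 4 1 8)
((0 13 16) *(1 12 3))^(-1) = (0 16 13)(1 3 12)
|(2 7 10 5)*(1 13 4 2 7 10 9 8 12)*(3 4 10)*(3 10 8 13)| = 11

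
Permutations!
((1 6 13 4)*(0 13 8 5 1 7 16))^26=(0 13 4 7 16)(1 8)(5 6)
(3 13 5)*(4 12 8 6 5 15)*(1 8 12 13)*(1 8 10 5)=(1 10 5 3 8 6)(4 13 15)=[0, 10, 2, 8, 13, 3, 1, 7, 6, 9, 5, 11, 12, 15, 14, 4]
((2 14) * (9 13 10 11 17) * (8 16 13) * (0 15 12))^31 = (0 15 12)(2 14)(8 10 9 13 17 16 11)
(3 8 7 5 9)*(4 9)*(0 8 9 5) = (0 8 7)(3 9)(4 5) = [8, 1, 2, 9, 5, 4, 6, 0, 7, 3]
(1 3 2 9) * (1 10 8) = [0, 3, 9, 2, 4, 5, 6, 7, 1, 10, 8] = (1 3 2 9 10 8)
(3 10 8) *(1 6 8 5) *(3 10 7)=(1 6 8 10 5)(3 7)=[0, 6, 2, 7, 4, 1, 8, 3, 10, 9, 5]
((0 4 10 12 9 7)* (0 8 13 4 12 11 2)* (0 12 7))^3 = ((0 7 8 13 4 10 11 2 12 9))^3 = (0 13 11 9 8 10 12 7 4 2)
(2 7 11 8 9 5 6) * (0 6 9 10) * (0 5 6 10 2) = (0 10 5 9 6)(2 7 11 8) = [10, 1, 7, 3, 4, 9, 0, 11, 2, 6, 5, 8]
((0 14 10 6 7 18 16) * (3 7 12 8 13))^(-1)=(0 16 18 7 3 13 8 12 6 10 14)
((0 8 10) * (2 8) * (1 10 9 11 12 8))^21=((0 2 1 10)(8 9 11 12))^21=(0 2 1 10)(8 9 11 12)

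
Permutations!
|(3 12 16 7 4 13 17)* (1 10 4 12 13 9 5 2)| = |(1 10 4 9 5 2)(3 13 17)(7 12 16)| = 6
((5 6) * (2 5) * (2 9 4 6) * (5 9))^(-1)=((2 9 4 6 5))^(-1)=(2 5 6 4 9)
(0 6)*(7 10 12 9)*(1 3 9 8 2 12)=(0 6)(1 3 9 7 10)(2 12 8)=[6, 3, 12, 9, 4, 5, 0, 10, 2, 7, 1, 11, 8]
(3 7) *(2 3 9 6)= (2 3 7 9 6)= [0, 1, 3, 7, 4, 5, 2, 9, 8, 6]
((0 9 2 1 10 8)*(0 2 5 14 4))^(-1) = ((0 9 5 14 4)(1 10 8 2))^(-1) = (0 4 14 5 9)(1 2 8 10)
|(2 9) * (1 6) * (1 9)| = 4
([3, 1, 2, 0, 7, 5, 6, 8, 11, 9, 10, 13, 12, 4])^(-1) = (0 3)(4 13 11 8 7)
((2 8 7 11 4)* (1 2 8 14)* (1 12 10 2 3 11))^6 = (2 12)(10 14)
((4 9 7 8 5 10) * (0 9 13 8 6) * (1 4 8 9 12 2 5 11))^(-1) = (0 6 7 9 13 4 1 11 8 10 5 2 12)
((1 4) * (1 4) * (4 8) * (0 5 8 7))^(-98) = (0 8 7 5 4)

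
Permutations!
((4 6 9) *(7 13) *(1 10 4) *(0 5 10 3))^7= (0 3 1 9 6 4 10 5)(7 13)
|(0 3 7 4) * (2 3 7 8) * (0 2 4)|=|(0 7)(2 3 8 4)|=4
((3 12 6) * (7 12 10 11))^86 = (3 11 12)(6 10 7)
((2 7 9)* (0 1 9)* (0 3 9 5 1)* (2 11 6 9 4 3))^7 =((1 5)(2 7)(3 4)(6 9 11))^7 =(1 5)(2 7)(3 4)(6 9 11)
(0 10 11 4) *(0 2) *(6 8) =[10, 1, 0, 3, 2, 5, 8, 7, 6, 9, 11, 4] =(0 10 11 4 2)(6 8)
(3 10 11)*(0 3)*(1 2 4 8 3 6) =[6, 2, 4, 10, 8, 5, 1, 7, 3, 9, 11, 0] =(0 6 1 2 4 8 3 10 11)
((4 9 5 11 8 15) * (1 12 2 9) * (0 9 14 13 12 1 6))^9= ((0 9 5 11 8 15 4 6)(2 14 13 12))^9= (0 9 5 11 8 15 4 6)(2 14 13 12)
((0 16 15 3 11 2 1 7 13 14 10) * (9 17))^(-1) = ((0 16 15 3 11 2 1 7 13 14 10)(9 17))^(-1) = (0 10 14 13 7 1 2 11 3 15 16)(9 17)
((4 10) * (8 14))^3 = (4 10)(8 14)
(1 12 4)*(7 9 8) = [0, 12, 2, 3, 1, 5, 6, 9, 7, 8, 10, 11, 4] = (1 12 4)(7 9 8)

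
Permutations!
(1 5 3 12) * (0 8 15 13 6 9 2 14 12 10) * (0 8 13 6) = (0 13)(1 5 3 10 8 15 6 9 2 14 12) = [13, 5, 14, 10, 4, 3, 9, 7, 15, 2, 8, 11, 1, 0, 12, 6]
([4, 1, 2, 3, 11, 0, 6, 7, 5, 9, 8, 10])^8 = [11, 1, 2, 3, 10, 4, 6, 7, 0, 9, 5, 8]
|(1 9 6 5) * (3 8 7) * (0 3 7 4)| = |(0 3 8 4)(1 9 6 5)| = 4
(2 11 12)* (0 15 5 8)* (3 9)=(0 15 5 8)(2 11 12)(3 9)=[15, 1, 11, 9, 4, 8, 6, 7, 0, 3, 10, 12, 2, 13, 14, 5]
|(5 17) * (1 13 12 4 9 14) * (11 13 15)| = 8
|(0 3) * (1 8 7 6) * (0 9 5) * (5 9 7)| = 7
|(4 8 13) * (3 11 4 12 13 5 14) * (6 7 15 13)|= 30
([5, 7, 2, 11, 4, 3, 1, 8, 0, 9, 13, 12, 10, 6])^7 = (0 6 11 8 13 3 7 10 5 1 12)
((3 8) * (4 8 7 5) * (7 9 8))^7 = (3 9 8)(4 7 5)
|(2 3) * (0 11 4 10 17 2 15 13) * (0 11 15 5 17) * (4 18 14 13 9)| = 20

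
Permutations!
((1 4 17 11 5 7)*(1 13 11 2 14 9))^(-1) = ((1 4 17 2 14 9)(5 7 13 11))^(-1) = (1 9 14 2 17 4)(5 11 13 7)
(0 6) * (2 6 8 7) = (0 8 7 2 6) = [8, 1, 6, 3, 4, 5, 0, 2, 7]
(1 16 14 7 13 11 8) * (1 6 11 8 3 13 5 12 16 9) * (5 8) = (1 9)(3 13 5 12 16 14 7 8 6 11) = [0, 9, 2, 13, 4, 12, 11, 8, 6, 1, 10, 3, 16, 5, 7, 15, 14]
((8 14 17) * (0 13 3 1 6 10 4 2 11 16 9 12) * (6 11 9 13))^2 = (0 10 2 12 6 4 9)(1 16 3 11 13)(8 17 14)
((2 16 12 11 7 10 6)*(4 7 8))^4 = ((2 16 12 11 8 4 7 10 6))^4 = (2 8 6 11 10 12 7 16 4)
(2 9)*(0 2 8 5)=[2, 1, 9, 3, 4, 0, 6, 7, 5, 8]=(0 2 9 8 5)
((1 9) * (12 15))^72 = (15)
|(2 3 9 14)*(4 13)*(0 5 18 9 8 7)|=|(0 5 18 9 14 2 3 8 7)(4 13)|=18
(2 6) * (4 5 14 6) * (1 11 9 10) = (1 11 9 10)(2 4 5 14 6) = [0, 11, 4, 3, 5, 14, 2, 7, 8, 10, 1, 9, 12, 13, 6]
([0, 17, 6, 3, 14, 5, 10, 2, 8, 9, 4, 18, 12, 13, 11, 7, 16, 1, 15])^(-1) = (1 17)(2 7 15 18 11 14 4 10 6)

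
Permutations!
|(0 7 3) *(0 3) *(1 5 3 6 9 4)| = |(0 7)(1 5 3 6 9 4)| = 6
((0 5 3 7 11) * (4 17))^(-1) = (0 11 7 3 5)(4 17) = ((0 5 3 7 11)(4 17))^(-1)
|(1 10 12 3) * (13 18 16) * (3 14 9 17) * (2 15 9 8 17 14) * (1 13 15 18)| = 13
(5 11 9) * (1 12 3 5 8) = (1 12 3 5 11 9 8) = [0, 12, 2, 5, 4, 11, 6, 7, 1, 8, 10, 9, 3]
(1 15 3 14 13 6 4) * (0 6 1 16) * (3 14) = (0 6 4 16)(1 15 14 13) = [6, 15, 2, 3, 16, 5, 4, 7, 8, 9, 10, 11, 12, 1, 13, 14, 0]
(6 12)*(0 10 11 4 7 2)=[10, 1, 0, 3, 7, 5, 12, 2, 8, 9, 11, 4, 6]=(0 10 11 4 7 2)(6 12)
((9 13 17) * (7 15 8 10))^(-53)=(7 10 8 15)(9 13 17)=((7 15 8 10)(9 13 17))^(-53)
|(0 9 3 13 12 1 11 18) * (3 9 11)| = |(0 11 18)(1 3 13 12)| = 12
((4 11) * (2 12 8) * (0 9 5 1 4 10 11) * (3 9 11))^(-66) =((0 11 10 3 9 5 1 4)(2 12 8))^(-66) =(12)(0 1 9 10)(3 11 4 5)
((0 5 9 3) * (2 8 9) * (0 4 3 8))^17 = (0 2 5)(3 4)(8 9)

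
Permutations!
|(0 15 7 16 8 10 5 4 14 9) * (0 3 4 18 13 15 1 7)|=|(0 1 7 16 8 10 5 18 13 15)(3 4 14 9)|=20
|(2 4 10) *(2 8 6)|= |(2 4 10 8 6)|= 5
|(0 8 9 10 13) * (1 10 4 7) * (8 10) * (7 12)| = |(0 10 13)(1 8 9 4 12 7)| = 6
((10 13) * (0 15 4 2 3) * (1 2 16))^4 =(0 1 15 2 4 3 16) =((0 15 4 16 1 2 3)(10 13))^4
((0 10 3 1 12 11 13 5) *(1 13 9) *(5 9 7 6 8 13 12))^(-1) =(0 5 1 9 13 8 6 7 11 12 3 10)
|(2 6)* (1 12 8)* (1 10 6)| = 6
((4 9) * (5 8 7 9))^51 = ((4 5 8 7 9))^51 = (4 5 8 7 9)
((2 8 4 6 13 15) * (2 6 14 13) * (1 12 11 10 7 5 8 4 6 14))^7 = (1 6 7 12 2 5 11 4 8 10)(13 15 14)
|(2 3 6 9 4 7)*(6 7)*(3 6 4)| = 5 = |(2 6 9 3 7)|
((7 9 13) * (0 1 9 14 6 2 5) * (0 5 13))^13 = (0 1 9)(2 14 13 6 7)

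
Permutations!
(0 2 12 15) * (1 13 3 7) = (0 2 12 15)(1 13 3 7) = [2, 13, 12, 7, 4, 5, 6, 1, 8, 9, 10, 11, 15, 3, 14, 0]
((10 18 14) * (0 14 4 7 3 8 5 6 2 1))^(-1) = (0 1 2 6 5 8 3 7 4 18 10 14)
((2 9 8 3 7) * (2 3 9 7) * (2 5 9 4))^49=(9)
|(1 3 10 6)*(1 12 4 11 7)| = 8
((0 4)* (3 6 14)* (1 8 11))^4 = (1 8 11)(3 6 14)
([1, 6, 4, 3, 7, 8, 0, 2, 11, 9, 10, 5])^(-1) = (0 6 1)(2 7 4)(5 11 8)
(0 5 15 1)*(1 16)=(0 5 15 16 1)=[5, 0, 2, 3, 4, 15, 6, 7, 8, 9, 10, 11, 12, 13, 14, 16, 1]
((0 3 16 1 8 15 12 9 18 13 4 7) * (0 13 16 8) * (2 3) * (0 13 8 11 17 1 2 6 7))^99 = (0 8 9 2 17 4 7 12 16 11 13 6 15 18 3 1)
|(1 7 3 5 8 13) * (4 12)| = 6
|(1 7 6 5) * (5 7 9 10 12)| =|(1 9 10 12 5)(6 7)| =10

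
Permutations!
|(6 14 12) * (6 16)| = |(6 14 12 16)| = 4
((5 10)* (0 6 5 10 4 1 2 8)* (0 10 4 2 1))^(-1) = ((0 6 5 2 8 10 4))^(-1) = (0 4 10 8 2 5 6)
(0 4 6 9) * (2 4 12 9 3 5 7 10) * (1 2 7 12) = (0 1 2 4 6 3 5 12 9)(7 10) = [1, 2, 4, 5, 6, 12, 3, 10, 8, 0, 7, 11, 9]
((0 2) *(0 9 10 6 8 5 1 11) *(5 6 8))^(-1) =(0 11 1 5 6 8 10 9 2)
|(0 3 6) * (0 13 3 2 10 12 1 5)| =6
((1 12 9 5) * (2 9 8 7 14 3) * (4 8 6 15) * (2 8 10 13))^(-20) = (15)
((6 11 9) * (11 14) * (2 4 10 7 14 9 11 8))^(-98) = (2 14 10)(4 8 7)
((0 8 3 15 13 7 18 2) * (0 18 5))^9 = (0 3 13 5 8 15 7)(2 18)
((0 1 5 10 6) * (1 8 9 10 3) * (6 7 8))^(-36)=(10)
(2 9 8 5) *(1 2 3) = (1 2 9 8 5 3) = [0, 2, 9, 1, 4, 3, 6, 7, 5, 8]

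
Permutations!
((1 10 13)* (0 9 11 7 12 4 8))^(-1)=((0 9 11 7 12 4 8)(1 10 13))^(-1)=(0 8 4 12 7 11 9)(1 13 10)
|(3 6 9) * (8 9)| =4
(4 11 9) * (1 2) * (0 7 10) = (0 7 10)(1 2)(4 11 9) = [7, 2, 1, 3, 11, 5, 6, 10, 8, 4, 0, 9]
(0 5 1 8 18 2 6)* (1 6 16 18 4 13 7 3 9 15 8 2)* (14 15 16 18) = (0 5 6)(1 2 18)(3 9 16 14 15 8 4 13 7) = [5, 2, 18, 9, 13, 6, 0, 3, 4, 16, 10, 11, 12, 7, 15, 8, 14, 17, 1]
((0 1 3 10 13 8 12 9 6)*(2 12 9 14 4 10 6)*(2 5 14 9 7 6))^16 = (0 3 12 5 4 13 7)(1 2 9 14 10 8 6)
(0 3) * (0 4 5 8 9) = (0 3 4 5 8 9) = [3, 1, 2, 4, 5, 8, 6, 7, 9, 0]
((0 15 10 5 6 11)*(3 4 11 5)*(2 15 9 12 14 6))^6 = (0 2)(3 14)(4 6)(5 11)(9 15)(10 12)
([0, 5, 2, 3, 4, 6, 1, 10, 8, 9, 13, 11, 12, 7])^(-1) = [0, 6, 2, 3, 4, 1, 5, 13, 8, 9, 7, 11, 12, 10]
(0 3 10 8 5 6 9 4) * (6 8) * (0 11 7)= [3, 1, 2, 10, 11, 8, 9, 0, 5, 4, 6, 7]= (0 3 10 6 9 4 11 7)(5 8)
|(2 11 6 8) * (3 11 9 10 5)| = |(2 9 10 5 3 11 6 8)| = 8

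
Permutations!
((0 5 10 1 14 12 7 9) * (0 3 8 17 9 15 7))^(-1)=(0 12 14 1 10 5)(3 9 17 8)(7 15)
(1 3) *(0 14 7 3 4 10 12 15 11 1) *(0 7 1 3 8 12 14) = [0, 4, 2, 7, 10, 5, 6, 8, 12, 9, 14, 3, 15, 13, 1, 11] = (1 4 10 14)(3 7 8 12 15 11)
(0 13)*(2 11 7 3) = (0 13)(2 11 7 3) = [13, 1, 11, 2, 4, 5, 6, 3, 8, 9, 10, 7, 12, 0]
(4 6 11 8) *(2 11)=(2 11 8 4 6)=[0, 1, 11, 3, 6, 5, 2, 7, 4, 9, 10, 8]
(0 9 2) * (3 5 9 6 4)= (0 6 4 3 5 9 2)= [6, 1, 0, 5, 3, 9, 4, 7, 8, 2]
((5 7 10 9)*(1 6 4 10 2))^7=(1 2 7 5 9 10 4 6)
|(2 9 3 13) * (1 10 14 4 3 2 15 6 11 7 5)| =|(1 10 14 4 3 13 15 6 11 7 5)(2 9)| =22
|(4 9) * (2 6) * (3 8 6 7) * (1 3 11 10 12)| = 18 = |(1 3 8 6 2 7 11 10 12)(4 9)|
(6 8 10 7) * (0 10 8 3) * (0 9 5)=(0 10 7 6 3 9 5)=[10, 1, 2, 9, 4, 0, 3, 6, 8, 5, 7]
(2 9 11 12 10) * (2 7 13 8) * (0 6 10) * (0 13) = (0 6 10 7)(2 9 11 12 13 8) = [6, 1, 9, 3, 4, 5, 10, 0, 2, 11, 7, 12, 13, 8]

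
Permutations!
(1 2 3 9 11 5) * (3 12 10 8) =(1 2 12 10 8 3 9 11 5) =[0, 2, 12, 9, 4, 1, 6, 7, 3, 11, 8, 5, 10]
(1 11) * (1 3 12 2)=[0, 11, 1, 12, 4, 5, 6, 7, 8, 9, 10, 3, 2]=(1 11 3 12 2)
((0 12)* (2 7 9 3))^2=(12)(2 9)(3 7)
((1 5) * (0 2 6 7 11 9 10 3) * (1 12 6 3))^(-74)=((0 2 3)(1 5 12 6 7 11 9 10))^(-74)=(0 2 3)(1 9 7 12)(5 10 11 6)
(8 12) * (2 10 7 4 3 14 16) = (2 10 7 4 3 14 16)(8 12) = [0, 1, 10, 14, 3, 5, 6, 4, 12, 9, 7, 11, 8, 13, 16, 15, 2]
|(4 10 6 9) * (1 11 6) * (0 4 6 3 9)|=|(0 4 10 1 11 3 9 6)|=8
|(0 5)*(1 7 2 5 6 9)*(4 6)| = 8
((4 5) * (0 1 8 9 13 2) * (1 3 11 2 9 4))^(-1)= ((0 3 11 2)(1 8 4 5)(9 13))^(-1)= (0 2 11 3)(1 5 4 8)(9 13)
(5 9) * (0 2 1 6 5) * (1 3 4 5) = (0 2 3 4 5 9)(1 6) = [2, 6, 3, 4, 5, 9, 1, 7, 8, 0]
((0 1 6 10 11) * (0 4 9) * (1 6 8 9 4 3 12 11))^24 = ((0 6 10 1 8 9)(3 12 11))^24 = (12)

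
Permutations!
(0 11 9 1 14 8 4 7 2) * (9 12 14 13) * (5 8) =(0 11 12 14 5 8 4 7 2)(1 13 9) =[11, 13, 0, 3, 7, 8, 6, 2, 4, 1, 10, 12, 14, 9, 5]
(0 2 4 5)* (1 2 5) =[5, 2, 4, 3, 1, 0] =(0 5)(1 2 4)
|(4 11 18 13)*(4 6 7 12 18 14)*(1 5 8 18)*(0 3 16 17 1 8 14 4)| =42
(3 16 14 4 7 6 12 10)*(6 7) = (3 16 14 4 6 12 10) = [0, 1, 2, 16, 6, 5, 12, 7, 8, 9, 3, 11, 10, 13, 4, 15, 14]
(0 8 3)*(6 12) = [8, 1, 2, 0, 4, 5, 12, 7, 3, 9, 10, 11, 6] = (0 8 3)(6 12)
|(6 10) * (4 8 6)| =|(4 8 6 10)| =4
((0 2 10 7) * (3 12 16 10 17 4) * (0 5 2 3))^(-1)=((0 3 12 16 10 7 5 2 17 4))^(-1)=(0 4 17 2 5 7 10 16 12 3)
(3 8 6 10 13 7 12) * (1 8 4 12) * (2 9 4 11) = (1 8 6 10 13 7)(2 9 4 12 3 11) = [0, 8, 9, 11, 12, 5, 10, 1, 6, 4, 13, 2, 3, 7]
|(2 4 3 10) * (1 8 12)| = |(1 8 12)(2 4 3 10)| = 12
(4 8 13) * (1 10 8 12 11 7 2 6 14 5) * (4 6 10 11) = (1 11 7 2 10 8 13 6 14 5)(4 12) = [0, 11, 10, 3, 12, 1, 14, 2, 13, 9, 8, 7, 4, 6, 5]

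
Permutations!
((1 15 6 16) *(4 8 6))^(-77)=((1 15 4 8 6 16))^(-77)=(1 15 4 8 6 16)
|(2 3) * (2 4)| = |(2 3 4)| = 3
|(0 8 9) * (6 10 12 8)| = |(0 6 10 12 8 9)| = 6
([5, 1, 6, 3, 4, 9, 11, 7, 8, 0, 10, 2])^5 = (0 9 5)(2 11 6)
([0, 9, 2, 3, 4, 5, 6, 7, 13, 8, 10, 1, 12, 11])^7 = (1 8 11 9 13)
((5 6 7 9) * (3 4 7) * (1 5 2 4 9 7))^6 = ((1 5 6 3 9 2 4))^6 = (1 4 2 9 3 6 5)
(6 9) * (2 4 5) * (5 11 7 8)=[0, 1, 4, 3, 11, 2, 9, 8, 5, 6, 10, 7]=(2 4 11 7 8 5)(6 9)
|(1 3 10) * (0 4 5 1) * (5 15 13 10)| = 15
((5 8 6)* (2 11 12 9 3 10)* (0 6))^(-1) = ((0 6 5 8)(2 11 12 9 3 10))^(-1) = (0 8 5 6)(2 10 3 9 12 11)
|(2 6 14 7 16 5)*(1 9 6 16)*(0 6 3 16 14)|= |(0 6)(1 9 3 16 5 2 14 7)|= 8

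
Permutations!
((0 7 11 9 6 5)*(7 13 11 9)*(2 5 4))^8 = ((0 13 11 7 9 6 4 2 5))^8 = (0 5 2 4 6 9 7 11 13)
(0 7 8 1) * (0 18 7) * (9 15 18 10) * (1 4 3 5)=(1 10 9 15 18 7 8 4 3 5)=[0, 10, 2, 5, 3, 1, 6, 8, 4, 15, 9, 11, 12, 13, 14, 18, 16, 17, 7]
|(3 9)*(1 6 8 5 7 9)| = 7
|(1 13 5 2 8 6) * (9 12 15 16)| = |(1 13 5 2 8 6)(9 12 15 16)| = 12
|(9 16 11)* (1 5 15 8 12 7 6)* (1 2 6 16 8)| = 6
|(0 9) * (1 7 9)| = 4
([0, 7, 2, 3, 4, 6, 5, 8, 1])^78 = [0, 1, 2, 3, 4, 5, 6, 7, 8]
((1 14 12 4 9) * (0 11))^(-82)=(1 4 14 9 12)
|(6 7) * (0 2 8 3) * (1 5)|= 4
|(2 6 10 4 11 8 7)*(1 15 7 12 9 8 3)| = 9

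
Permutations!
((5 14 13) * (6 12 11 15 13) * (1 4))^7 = (15)(1 4)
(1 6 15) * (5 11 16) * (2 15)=(1 6 2 15)(5 11 16)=[0, 6, 15, 3, 4, 11, 2, 7, 8, 9, 10, 16, 12, 13, 14, 1, 5]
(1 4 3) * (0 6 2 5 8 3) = (0 6 2 5 8 3 1 4) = [6, 4, 5, 1, 0, 8, 2, 7, 3]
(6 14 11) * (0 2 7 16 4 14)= (0 2 7 16 4 14 11 6)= [2, 1, 7, 3, 14, 5, 0, 16, 8, 9, 10, 6, 12, 13, 11, 15, 4]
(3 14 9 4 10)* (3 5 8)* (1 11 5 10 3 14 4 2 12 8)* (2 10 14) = (1 11 5)(2 12 8)(3 4)(9 10 14) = [0, 11, 12, 4, 3, 1, 6, 7, 2, 10, 14, 5, 8, 13, 9]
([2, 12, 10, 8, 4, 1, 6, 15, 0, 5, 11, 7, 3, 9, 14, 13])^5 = (0 15 12 10 9 8 7 1 2 13 3 11 5)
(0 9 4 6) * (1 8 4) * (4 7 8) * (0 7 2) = (0 9 1 4 6 7 8 2) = [9, 4, 0, 3, 6, 5, 7, 8, 2, 1]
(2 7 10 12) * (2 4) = (2 7 10 12 4) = [0, 1, 7, 3, 2, 5, 6, 10, 8, 9, 12, 11, 4]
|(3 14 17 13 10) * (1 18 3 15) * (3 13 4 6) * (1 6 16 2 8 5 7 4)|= |(1 18 13 10 15 6 3 14 17)(2 8 5 7 4 16)|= 18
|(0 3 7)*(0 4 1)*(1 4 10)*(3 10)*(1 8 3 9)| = |(0 10 8 3 7 9 1)| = 7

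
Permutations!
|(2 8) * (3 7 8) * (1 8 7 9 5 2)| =4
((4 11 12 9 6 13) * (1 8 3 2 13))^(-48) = (1 3 13 11 9)(2 4 12 6 8) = ((1 8 3 2 13 4 11 12 9 6))^(-48)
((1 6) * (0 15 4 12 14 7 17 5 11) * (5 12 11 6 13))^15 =(0 11 4 15)(1 6 5 13)(7 14 12 17)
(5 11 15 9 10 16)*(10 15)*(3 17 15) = (3 17 15 9)(5 11 10 16) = [0, 1, 2, 17, 4, 11, 6, 7, 8, 3, 16, 10, 12, 13, 14, 9, 5, 15]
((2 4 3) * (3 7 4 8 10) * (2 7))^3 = ((2 8 10 3 7 4))^3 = (2 3)(4 10)(7 8)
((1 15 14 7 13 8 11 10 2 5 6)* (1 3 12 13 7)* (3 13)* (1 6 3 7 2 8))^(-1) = (1 13 6 14 15)(2 7 12 3 5)(8 10 11)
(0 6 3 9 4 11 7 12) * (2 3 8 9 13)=(0 6 8 9 4 11 7 12)(2 3 13)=[6, 1, 3, 13, 11, 5, 8, 12, 9, 4, 10, 7, 0, 2]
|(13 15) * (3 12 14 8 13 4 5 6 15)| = 20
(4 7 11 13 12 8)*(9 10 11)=(4 7 9 10 11 13 12 8)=[0, 1, 2, 3, 7, 5, 6, 9, 4, 10, 11, 13, 8, 12]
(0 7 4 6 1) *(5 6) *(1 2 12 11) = (0 7 4 5 6 2 12 11 1) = [7, 0, 12, 3, 5, 6, 2, 4, 8, 9, 10, 1, 11]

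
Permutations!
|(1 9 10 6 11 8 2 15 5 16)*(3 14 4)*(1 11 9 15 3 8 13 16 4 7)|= 9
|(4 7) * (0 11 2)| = |(0 11 2)(4 7)| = 6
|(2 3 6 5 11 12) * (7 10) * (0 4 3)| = 8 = |(0 4 3 6 5 11 12 2)(7 10)|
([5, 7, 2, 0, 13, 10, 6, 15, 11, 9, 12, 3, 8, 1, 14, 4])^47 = (0 11 12 5 3 8 10)(1 15 13 7 4)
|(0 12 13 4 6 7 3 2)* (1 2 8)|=|(0 12 13 4 6 7 3 8 1 2)|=10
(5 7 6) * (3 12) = (3 12)(5 7 6) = [0, 1, 2, 12, 4, 7, 5, 6, 8, 9, 10, 11, 3]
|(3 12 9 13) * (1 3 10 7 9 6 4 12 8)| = |(1 3 8)(4 12 6)(7 9 13 10)| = 12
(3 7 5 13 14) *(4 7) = (3 4 7 5 13 14) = [0, 1, 2, 4, 7, 13, 6, 5, 8, 9, 10, 11, 12, 14, 3]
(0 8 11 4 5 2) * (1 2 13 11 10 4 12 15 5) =(0 8 10 4 1 2)(5 13 11 12 15) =[8, 2, 0, 3, 1, 13, 6, 7, 10, 9, 4, 12, 15, 11, 14, 5]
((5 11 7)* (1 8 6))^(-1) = (1 6 8)(5 7 11)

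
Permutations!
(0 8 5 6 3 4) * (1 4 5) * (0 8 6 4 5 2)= (0 6 3 2)(1 5 4 8)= [6, 5, 0, 2, 8, 4, 3, 7, 1]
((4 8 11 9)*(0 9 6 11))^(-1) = ((0 9 4 8)(6 11))^(-1) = (0 8 4 9)(6 11)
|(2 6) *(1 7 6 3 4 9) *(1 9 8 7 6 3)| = |(9)(1 6 2)(3 4 8 7)| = 12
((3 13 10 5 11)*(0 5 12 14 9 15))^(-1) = ((0 5 11 3 13 10 12 14 9 15))^(-1) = (0 15 9 14 12 10 13 3 11 5)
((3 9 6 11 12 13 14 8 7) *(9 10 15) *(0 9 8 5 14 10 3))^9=(0 7 8 15 10 13 12 11 6 9)(5 14)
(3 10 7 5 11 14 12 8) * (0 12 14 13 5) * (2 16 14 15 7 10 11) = (0 12 8 3 11 13 5 2 16 14 15 7) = [12, 1, 16, 11, 4, 2, 6, 0, 3, 9, 10, 13, 8, 5, 15, 7, 14]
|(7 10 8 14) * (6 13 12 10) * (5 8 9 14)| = 14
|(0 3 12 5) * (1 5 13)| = 6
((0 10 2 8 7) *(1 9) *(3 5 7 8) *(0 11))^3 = (0 3 11 2 7 10 5)(1 9)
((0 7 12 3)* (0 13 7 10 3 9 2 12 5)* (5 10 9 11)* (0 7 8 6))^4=((0 9 2 12 11 5 7 10 3 13 8 6))^4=(0 11 3)(2 7 8)(5 13 9)(6 12 10)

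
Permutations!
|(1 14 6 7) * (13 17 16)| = |(1 14 6 7)(13 17 16)| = 12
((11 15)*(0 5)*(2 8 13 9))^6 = ((0 5)(2 8 13 9)(11 15))^6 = (15)(2 13)(8 9)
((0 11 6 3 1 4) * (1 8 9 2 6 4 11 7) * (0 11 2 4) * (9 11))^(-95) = (0 7 1 2 6 3 8 11)(4 9)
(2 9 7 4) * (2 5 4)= (2 9 7)(4 5)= [0, 1, 9, 3, 5, 4, 6, 2, 8, 7]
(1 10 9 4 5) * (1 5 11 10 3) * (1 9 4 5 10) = (1 3 9 5 10 4 11) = [0, 3, 2, 9, 11, 10, 6, 7, 8, 5, 4, 1]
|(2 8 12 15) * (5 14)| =|(2 8 12 15)(5 14)| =4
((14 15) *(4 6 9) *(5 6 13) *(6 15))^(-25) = ((4 13 5 15 14 6 9))^(-25) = (4 15 9 5 6 13 14)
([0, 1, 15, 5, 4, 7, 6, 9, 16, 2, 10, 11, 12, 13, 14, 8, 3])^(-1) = (2 9 7 5 3 16 8 15)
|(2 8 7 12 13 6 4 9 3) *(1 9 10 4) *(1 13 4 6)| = 11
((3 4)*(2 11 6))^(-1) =((2 11 6)(3 4))^(-1) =(2 6 11)(3 4)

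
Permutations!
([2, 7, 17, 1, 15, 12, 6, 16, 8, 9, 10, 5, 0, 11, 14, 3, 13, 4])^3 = [4, 13, 15, 16, 1, 2, 6, 11, 8, 9, 10, 0, 17, 12, 14, 7, 5, 3]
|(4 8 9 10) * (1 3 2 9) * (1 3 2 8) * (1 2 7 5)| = 12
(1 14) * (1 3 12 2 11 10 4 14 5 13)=(1 5 13)(2 11 10 4 14 3 12)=[0, 5, 11, 12, 14, 13, 6, 7, 8, 9, 4, 10, 2, 1, 3]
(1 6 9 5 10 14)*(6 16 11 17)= (1 16 11 17 6 9 5 10 14)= [0, 16, 2, 3, 4, 10, 9, 7, 8, 5, 14, 17, 12, 13, 1, 15, 11, 6]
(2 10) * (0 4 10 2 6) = [4, 1, 2, 3, 10, 5, 0, 7, 8, 9, 6] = (0 4 10 6)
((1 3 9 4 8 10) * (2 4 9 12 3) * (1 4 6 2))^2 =(12)(4 10 8)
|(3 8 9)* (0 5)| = 6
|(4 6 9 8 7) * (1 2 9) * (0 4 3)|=|(0 4 6 1 2 9 8 7 3)|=9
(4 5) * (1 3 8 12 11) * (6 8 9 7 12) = [0, 3, 2, 9, 5, 4, 8, 12, 6, 7, 10, 1, 11] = (1 3 9 7 12 11)(4 5)(6 8)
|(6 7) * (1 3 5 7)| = 5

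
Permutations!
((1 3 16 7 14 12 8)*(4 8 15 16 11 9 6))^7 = ((1 3 11 9 6 4 8)(7 14 12 15 16))^7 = (7 12 16 14 15)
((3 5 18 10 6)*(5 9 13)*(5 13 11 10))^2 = (18)(3 11 6 9 10)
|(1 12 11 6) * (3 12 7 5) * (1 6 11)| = |(1 7 5 3 12)| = 5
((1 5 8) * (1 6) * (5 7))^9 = ((1 7 5 8 6))^9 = (1 6 8 5 7)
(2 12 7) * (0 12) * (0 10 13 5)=(0 12 7 2 10 13 5)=[12, 1, 10, 3, 4, 0, 6, 2, 8, 9, 13, 11, 7, 5]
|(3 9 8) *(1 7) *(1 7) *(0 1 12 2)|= |(0 1 12 2)(3 9 8)|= 12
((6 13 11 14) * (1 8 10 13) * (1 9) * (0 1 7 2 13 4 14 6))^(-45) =(0 10)(1 4)(2 6)(7 11)(8 14)(9 13)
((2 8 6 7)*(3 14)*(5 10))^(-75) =(2 8 6 7)(3 14)(5 10)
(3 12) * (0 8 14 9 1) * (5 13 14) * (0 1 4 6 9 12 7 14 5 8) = [0, 1, 2, 7, 6, 13, 9, 14, 8, 4, 10, 11, 3, 5, 12] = (3 7 14 12)(4 6 9)(5 13)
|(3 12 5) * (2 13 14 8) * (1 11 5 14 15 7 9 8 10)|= |(1 11 5 3 12 14 10)(2 13 15 7 9 8)|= 42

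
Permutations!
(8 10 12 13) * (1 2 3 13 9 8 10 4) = (1 2 3 13 10 12 9 8 4) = [0, 2, 3, 13, 1, 5, 6, 7, 4, 8, 12, 11, 9, 10]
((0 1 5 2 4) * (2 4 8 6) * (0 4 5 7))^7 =(0 1 7)(2 8 6)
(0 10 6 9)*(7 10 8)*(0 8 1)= (0 1)(6 9 8 7 10)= [1, 0, 2, 3, 4, 5, 9, 10, 7, 8, 6]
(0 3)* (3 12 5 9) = (0 12 5 9 3) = [12, 1, 2, 0, 4, 9, 6, 7, 8, 3, 10, 11, 5]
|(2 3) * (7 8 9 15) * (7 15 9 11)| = 6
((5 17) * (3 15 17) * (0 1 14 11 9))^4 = ((0 1 14 11 9)(3 15 17 5))^4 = (17)(0 9 11 14 1)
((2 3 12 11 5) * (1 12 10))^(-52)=((1 12 11 5 2 3 10))^(-52)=(1 2 12 3 11 10 5)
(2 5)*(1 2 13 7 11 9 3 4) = (1 2 5 13 7 11 9 3 4) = [0, 2, 5, 4, 1, 13, 6, 11, 8, 3, 10, 9, 12, 7]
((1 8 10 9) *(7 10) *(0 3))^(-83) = ((0 3)(1 8 7 10 9))^(-83) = (0 3)(1 7 9 8 10)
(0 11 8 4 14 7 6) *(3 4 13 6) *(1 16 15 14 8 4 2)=(0 11 4 8 13 6)(1 16 15 14 7 3 2)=[11, 16, 1, 2, 8, 5, 0, 3, 13, 9, 10, 4, 12, 6, 7, 14, 15]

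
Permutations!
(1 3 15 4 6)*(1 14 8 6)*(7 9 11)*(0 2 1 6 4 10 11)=(0 2 1 3 15 10 11 7 9)(4 6 14 8)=[2, 3, 1, 15, 6, 5, 14, 9, 4, 0, 11, 7, 12, 13, 8, 10]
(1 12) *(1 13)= [0, 12, 2, 3, 4, 5, 6, 7, 8, 9, 10, 11, 13, 1]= (1 12 13)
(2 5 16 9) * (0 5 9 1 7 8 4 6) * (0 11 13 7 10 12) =[5, 10, 9, 3, 6, 16, 11, 8, 4, 2, 12, 13, 0, 7, 14, 15, 1] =(0 5 16 1 10 12)(2 9)(4 6 11 13 7 8)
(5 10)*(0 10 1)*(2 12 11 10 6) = (0 6 2 12 11 10 5 1) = [6, 0, 12, 3, 4, 1, 2, 7, 8, 9, 5, 10, 11]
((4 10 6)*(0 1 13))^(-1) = ((0 1 13)(4 10 6))^(-1) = (0 13 1)(4 6 10)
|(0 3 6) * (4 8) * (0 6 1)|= |(0 3 1)(4 8)|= 6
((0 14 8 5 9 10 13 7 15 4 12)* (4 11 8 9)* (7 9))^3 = (0 15 5)(4 14 11)(7 8 12) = ((0 14 7 15 11 8 5 4 12)(9 10 13))^3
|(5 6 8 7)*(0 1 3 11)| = |(0 1 3 11)(5 6 8 7)| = 4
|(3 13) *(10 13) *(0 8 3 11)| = |(0 8 3 10 13 11)| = 6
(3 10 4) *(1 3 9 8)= [0, 3, 2, 10, 9, 5, 6, 7, 1, 8, 4]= (1 3 10 4 9 8)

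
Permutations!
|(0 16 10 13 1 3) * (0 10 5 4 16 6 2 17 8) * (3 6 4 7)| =|(0 4 16 5 7 3 10 13 1 6 2 17 8)| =13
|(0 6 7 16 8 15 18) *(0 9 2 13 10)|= 11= |(0 6 7 16 8 15 18 9 2 13 10)|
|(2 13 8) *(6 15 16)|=|(2 13 8)(6 15 16)|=3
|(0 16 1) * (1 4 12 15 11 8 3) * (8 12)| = 6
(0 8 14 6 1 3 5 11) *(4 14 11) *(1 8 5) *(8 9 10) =(0 5 4 14 6 9 10 8 11)(1 3) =[5, 3, 2, 1, 14, 4, 9, 7, 11, 10, 8, 0, 12, 13, 6]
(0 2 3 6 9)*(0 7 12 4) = [2, 1, 3, 6, 0, 5, 9, 12, 8, 7, 10, 11, 4] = (0 2 3 6 9 7 12 4)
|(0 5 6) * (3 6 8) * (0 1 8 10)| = 12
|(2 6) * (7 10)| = 2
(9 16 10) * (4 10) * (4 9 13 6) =[0, 1, 2, 3, 10, 5, 4, 7, 8, 16, 13, 11, 12, 6, 14, 15, 9] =(4 10 13 6)(9 16)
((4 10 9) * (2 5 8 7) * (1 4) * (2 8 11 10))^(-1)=((1 4 2 5 11 10 9)(7 8))^(-1)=(1 9 10 11 5 2 4)(7 8)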